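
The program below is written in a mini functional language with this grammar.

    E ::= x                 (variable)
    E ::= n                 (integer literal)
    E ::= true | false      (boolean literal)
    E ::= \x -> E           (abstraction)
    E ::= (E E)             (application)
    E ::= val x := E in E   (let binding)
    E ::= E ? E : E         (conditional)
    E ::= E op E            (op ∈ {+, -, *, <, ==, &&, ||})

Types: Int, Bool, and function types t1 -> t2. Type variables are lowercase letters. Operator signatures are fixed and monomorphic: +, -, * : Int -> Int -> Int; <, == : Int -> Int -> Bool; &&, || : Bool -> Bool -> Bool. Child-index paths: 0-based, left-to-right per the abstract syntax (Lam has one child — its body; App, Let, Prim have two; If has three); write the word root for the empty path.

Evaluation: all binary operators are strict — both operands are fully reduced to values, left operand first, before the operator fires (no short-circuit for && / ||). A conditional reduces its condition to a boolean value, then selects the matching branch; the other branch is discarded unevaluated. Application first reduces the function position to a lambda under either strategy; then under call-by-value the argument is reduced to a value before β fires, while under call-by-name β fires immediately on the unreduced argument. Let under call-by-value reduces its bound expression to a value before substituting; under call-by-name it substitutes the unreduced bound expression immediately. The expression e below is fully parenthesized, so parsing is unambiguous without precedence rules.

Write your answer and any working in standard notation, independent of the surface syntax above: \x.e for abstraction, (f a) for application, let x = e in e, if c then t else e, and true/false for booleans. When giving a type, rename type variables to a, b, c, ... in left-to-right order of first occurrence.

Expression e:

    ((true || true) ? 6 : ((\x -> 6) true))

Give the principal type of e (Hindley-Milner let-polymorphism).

Answer: Int

Derivation:
  unify Bool ~ Bool
  unify Bool ~ Bool
  unify Bool ~ Bool
\x._ : a -> Int
  unify a -> Int ~ Bool -> b
  unify a ~ Bool
  unify Int ~ b
_ _ : Int
  unify Int ~ Int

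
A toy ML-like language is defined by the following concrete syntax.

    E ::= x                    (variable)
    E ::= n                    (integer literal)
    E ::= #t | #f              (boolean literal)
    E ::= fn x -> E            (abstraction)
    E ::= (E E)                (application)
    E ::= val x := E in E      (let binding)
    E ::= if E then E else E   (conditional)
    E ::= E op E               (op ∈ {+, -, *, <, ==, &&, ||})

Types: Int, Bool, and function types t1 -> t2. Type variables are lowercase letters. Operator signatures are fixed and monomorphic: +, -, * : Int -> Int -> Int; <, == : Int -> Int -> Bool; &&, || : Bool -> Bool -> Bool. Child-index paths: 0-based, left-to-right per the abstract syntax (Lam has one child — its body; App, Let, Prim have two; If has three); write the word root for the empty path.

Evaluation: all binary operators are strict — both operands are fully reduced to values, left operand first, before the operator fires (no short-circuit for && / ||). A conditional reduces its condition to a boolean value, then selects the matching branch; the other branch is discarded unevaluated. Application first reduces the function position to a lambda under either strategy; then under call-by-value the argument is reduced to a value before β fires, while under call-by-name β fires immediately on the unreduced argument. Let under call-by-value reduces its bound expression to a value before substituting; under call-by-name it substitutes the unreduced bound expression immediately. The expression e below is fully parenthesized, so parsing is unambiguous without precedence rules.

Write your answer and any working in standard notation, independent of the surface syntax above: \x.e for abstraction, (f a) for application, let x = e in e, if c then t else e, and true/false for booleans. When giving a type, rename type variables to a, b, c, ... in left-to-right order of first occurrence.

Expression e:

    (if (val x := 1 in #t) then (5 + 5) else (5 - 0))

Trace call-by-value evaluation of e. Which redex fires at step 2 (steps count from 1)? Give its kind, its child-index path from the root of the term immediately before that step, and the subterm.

Derivation:
step 0: (if (let x = 1 in true) then (5 + 5) else (5 - 0))
step 1: [let@0] (if true then (5 + 5) else (5 - 0))
step 2: [if@root] (5 + 5)

Answer: if at root : (if true then (5 + 5) else (5 - 0))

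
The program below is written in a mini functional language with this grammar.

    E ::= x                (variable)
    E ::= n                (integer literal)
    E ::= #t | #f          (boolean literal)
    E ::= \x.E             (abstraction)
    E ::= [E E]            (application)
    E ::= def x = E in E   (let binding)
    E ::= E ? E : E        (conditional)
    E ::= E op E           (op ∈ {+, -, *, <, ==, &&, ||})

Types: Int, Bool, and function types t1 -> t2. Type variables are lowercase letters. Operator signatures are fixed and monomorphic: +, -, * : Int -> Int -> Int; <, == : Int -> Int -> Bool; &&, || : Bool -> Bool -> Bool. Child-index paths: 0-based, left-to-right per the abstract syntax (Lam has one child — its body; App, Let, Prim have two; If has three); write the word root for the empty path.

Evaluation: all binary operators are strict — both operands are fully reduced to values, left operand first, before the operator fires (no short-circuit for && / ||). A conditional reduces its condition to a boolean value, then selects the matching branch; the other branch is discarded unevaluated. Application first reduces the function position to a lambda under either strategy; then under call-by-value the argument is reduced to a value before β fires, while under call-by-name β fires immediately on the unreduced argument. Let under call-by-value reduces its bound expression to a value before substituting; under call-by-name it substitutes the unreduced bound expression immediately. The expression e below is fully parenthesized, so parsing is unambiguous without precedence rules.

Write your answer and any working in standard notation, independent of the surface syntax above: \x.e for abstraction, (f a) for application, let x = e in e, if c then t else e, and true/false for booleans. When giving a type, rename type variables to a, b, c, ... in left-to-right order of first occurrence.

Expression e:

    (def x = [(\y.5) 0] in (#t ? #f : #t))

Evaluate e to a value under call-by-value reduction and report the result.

Answer: false

Derivation:
step 0: (let x = ((\y.5) 0) in (if true then false else true))
step 1: [beta@0] (let x = 5 in (if true then false else true))
step 2: [let@root] (if true then false else true)
step 3: [if@root] false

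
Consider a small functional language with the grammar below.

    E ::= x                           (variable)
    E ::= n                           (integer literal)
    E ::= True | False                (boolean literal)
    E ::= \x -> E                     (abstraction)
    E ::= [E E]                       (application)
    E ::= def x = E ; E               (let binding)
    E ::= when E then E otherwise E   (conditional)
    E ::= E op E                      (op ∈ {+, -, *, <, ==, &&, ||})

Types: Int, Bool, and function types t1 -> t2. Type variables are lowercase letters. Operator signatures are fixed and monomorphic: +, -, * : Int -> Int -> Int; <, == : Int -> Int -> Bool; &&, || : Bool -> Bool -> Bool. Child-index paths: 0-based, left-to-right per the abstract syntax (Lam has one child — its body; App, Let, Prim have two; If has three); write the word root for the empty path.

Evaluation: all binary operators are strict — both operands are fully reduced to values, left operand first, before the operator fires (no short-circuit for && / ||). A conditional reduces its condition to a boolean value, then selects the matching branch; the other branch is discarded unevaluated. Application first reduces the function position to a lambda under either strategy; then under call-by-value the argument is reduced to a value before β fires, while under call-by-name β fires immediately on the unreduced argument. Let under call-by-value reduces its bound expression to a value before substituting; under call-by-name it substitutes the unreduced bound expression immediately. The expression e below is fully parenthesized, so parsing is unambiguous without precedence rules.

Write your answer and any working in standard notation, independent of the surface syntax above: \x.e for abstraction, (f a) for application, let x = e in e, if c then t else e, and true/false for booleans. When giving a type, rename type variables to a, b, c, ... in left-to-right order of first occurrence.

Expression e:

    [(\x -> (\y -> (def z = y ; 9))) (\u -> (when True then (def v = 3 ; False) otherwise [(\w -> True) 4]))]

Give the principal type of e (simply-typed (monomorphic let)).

Derivation:
y : b
let z : b
\y._ : b -> Int
\x._ : a -> b -> Int
  unify Bool ~ Bool
let v : Int
\w._ : d -> Bool
  unify d -> Bool ~ Int -> e
  unify d ~ Int
  unify Bool ~ e
_ _ : Bool
  unify Bool ~ Bool
\u._ : c -> Bool
  unify a -> b -> Int ~ (c -> Bool) -> f
  unify a ~ c -> Bool
  unify b -> Int ~ f
_ _ : b -> Int

Answer: a -> Int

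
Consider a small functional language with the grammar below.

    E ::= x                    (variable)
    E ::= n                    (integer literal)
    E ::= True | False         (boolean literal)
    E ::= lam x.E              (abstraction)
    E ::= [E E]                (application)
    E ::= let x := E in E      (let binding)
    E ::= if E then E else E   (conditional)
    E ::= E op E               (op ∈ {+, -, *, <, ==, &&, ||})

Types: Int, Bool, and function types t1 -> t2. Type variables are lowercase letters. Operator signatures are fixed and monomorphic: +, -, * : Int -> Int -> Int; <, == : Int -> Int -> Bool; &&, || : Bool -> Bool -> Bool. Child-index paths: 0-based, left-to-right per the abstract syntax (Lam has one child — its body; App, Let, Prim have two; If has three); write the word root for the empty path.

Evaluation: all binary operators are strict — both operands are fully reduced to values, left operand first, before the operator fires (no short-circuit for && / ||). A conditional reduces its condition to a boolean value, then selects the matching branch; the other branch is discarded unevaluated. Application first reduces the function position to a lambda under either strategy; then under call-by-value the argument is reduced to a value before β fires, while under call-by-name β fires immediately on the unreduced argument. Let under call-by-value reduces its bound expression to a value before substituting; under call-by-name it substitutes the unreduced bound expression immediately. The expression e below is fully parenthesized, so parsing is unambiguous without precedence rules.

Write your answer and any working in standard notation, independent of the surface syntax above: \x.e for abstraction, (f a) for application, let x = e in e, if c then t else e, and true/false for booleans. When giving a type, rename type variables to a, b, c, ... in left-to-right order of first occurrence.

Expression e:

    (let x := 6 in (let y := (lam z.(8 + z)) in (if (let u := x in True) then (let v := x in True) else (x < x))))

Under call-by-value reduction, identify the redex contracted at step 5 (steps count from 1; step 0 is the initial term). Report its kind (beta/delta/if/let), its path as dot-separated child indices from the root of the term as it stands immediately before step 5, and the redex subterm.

Trace:
step 0: (let x = 6 in (let y = (\z.(8 + z)) in (if (let u = x in true) then (let v = x in true) else (x < x))))
step 1: [let@root] (let y = (\z.(8 + z)) in (if (let u = 6 in true) then (let v = 6 in true) else (6 < 6)))
step 2: [let@root] (if (let u = 6 in true) then (let v = 6 in true) else (6 < 6))
step 3: [let@0] (if true then (let v = 6 in true) else (6 < 6))
step 4: [if@root] (let v = 6 in true)
step 5: [let@root] true

Answer: let at root : (let v = 6 in true)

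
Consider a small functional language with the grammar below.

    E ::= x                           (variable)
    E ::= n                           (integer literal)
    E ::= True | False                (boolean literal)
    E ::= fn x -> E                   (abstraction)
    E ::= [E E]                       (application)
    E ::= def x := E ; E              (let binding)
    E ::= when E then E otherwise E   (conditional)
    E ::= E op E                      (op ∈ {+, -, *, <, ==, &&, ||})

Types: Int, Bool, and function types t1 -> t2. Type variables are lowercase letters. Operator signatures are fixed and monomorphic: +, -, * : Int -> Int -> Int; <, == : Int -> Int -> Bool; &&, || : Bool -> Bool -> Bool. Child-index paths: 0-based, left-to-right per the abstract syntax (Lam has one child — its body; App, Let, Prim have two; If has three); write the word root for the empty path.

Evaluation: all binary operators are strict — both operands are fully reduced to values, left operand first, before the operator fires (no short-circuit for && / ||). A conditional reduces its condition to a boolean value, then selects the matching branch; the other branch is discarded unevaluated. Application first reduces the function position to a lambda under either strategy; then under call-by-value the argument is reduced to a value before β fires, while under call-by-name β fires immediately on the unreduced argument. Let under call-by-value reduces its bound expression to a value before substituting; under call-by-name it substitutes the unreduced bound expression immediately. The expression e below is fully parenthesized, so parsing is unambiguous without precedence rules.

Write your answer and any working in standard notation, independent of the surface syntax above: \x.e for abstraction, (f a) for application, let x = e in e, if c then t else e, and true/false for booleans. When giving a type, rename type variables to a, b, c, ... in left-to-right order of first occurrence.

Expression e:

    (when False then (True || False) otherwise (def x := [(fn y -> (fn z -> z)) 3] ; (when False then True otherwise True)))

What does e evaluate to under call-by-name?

Derivation:
step 0: (if false then (true || false) else (let x = ((\y.(\z.z)) 3) in (if false then true else true)))
step 1: [if@root] (let x = ((\y.(\z.z)) 3) in (if false then true else true))
step 2: [let@root] (if false then true else true)
step 3: [if@root] true

Answer: true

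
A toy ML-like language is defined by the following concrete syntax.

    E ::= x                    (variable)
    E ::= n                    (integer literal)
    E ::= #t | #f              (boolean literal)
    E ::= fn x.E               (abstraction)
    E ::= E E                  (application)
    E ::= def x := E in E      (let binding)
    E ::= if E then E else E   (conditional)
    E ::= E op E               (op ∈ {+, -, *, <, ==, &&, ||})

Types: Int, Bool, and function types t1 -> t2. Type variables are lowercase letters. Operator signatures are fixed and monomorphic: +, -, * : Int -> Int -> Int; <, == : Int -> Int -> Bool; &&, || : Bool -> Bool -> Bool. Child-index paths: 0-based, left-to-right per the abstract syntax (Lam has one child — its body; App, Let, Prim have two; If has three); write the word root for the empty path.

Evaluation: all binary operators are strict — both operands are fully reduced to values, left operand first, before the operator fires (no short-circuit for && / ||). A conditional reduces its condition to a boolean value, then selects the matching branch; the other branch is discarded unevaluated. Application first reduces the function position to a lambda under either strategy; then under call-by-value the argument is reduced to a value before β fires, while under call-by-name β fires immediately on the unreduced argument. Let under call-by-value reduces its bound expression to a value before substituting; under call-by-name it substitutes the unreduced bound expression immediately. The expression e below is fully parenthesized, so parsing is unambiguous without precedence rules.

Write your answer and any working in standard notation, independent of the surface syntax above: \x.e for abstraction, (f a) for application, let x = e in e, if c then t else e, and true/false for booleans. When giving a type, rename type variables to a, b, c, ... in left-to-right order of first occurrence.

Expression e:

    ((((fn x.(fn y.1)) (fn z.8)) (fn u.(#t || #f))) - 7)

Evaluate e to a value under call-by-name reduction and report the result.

Derivation:
step 0: ((((\x.(\y.1)) (\z.8)) (\u.(true || false))) - 7)
step 1: [beta@0.0] (((\y.1) (\u.(true || false))) - 7)
step 2: [beta@0] (1 - 7)
step 3: [delta@root] -6

Answer: -6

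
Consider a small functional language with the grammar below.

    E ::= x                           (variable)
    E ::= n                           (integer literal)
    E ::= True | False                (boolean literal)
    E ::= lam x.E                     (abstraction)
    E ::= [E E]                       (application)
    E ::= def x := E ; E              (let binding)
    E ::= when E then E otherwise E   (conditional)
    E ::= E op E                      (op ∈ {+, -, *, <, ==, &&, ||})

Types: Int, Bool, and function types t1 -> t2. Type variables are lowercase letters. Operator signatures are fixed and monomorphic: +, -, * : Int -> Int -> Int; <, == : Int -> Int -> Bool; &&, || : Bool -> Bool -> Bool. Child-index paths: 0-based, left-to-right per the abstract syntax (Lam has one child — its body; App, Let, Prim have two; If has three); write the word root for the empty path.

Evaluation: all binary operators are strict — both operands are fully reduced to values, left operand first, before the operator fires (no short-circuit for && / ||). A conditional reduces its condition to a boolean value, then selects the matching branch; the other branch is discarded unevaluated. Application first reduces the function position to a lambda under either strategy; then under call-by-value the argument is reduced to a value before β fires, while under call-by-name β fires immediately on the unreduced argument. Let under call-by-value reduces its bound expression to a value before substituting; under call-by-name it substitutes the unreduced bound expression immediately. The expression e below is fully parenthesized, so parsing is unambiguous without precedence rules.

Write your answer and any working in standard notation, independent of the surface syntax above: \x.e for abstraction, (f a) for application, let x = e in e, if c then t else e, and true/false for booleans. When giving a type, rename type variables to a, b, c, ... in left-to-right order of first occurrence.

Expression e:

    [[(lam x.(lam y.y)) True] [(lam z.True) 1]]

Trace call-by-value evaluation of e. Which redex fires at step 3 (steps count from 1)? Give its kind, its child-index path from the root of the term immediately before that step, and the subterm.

Trace:
step 0: (((\x.(\y.y)) true) ((\z.true) 1))
step 1: [beta@0] ((\y.y) ((\z.true) 1))
step 2: [beta@1] ((\y.y) true)
step 3: [beta@root] true

Answer: beta at root : ((\y.y) true)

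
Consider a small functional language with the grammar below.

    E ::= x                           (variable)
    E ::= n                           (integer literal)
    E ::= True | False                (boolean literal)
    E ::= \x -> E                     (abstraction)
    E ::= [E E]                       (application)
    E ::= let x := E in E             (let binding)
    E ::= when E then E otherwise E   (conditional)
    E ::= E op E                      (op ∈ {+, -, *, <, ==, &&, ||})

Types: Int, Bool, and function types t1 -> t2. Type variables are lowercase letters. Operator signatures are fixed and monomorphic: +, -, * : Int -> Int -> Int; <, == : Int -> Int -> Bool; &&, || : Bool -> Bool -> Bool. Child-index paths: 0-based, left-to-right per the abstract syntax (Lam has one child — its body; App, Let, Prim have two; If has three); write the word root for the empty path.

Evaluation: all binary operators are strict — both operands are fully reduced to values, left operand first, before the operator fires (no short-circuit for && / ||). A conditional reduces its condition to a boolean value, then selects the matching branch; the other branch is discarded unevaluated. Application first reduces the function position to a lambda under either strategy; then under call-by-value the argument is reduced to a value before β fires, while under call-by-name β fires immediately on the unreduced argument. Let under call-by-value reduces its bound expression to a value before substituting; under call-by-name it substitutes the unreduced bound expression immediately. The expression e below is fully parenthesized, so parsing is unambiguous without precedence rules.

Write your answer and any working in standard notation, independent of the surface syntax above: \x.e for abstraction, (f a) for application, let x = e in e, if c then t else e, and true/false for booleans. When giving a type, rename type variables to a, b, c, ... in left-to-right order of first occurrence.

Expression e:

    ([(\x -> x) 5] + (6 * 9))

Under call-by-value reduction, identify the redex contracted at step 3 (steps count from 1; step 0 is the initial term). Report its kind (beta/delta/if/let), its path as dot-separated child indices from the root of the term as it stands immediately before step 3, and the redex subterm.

Derivation:
step 0: (((\x.x) 5) + (6 * 9))
step 1: [beta@0] (5 + (6 * 9))
step 2: [delta@1] (5 + 54)
step 3: [delta@root] 59

Answer: delta at root : (5 + 54)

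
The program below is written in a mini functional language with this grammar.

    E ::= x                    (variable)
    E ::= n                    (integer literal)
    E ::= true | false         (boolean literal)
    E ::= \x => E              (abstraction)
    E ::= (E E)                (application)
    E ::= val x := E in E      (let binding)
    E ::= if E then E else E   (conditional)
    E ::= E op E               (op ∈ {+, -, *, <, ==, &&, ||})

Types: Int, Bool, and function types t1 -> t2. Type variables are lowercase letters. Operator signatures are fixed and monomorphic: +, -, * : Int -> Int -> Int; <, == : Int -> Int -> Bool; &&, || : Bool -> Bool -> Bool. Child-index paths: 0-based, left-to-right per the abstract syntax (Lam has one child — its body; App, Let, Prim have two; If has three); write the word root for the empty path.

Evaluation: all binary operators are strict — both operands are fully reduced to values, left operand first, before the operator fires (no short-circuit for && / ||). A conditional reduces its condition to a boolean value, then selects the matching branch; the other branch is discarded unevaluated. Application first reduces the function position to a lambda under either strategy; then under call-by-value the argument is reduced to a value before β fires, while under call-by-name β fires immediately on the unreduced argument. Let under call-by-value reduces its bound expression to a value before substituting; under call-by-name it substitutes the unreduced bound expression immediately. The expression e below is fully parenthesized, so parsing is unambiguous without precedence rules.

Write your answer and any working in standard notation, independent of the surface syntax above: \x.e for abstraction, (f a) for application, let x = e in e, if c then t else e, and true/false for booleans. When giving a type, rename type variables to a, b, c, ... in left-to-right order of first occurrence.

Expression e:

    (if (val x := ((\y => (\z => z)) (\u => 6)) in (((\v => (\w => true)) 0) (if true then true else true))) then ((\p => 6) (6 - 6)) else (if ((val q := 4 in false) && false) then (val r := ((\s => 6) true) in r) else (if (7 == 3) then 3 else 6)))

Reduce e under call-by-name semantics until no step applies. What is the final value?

Derivation:
step 0: (if (let x = ((\y.(\z.z)) (\u.6)) in (((\v.(\w.true)) 0) (if true then true else true))) then ((\p.6) (6 - 6)) else (if ((let q = 4 in false) && false) then (let r = ((\s.6) true) in r) else (if (7 == 3) then 3 else 6)))
step 1: [let@0] (if (((\v.(\w.true)) 0) (if true then true else true)) then ((\p.6) (6 - 6)) else (if ((let q = 4 in false) && false) then (let r = ((\s.6) true) in r) else (if (7 == 3) then 3 else 6)))
step 2: [beta@0.0] (if ((\w.true) (if true then true else true)) then ((\p.6) (6 - 6)) else (if ((let q = 4 in false) && false) then (let r = ((\s.6) true) in r) else (if (7 == 3) then 3 else 6)))
step 3: [beta@0] (if true then ((\p.6) (6 - 6)) else (if ((let q = 4 in false) && false) then (let r = ((\s.6) true) in r) else (if (7 == 3) then 3 else 6)))
step 4: [if@root] ((\p.6) (6 - 6))
step 5: [beta@root] 6

Answer: 6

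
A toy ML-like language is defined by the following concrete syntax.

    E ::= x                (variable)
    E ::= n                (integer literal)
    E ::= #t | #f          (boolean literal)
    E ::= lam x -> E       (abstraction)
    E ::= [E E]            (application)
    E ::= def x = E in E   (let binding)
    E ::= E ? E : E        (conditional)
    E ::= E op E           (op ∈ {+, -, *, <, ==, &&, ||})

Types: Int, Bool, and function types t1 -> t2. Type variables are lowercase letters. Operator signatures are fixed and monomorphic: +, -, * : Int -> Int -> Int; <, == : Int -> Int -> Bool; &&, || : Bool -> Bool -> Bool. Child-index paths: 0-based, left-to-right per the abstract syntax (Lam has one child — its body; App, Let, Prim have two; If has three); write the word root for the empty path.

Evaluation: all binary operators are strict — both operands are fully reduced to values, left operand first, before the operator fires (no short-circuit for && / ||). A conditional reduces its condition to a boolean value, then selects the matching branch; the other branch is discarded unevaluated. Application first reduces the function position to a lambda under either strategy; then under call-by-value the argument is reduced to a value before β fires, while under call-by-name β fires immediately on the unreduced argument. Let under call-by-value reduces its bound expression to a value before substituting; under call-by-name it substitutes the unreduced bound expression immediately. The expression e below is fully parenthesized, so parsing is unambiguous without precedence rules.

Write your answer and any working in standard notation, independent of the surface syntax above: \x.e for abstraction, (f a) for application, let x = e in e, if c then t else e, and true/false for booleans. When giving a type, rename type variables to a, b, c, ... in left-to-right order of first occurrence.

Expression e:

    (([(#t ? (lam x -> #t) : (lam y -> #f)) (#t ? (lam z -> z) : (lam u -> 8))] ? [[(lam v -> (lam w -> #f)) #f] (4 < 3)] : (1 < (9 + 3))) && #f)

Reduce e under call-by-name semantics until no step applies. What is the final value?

Working:
step 0: ((if ((if true then (\x.true) else (\y.false)) (if true then (\z.z) else (\u.8))) then (((\v.(\w.false)) false) (4 < 3)) else (1 < (9 + 3))) && false)
step 1: [if@0.0.0] ((if ((\x.true) (if true then (\z.z) else (\u.8))) then (((\v.(\w.false)) false) (4 < 3)) else (1 < (9 + 3))) && false)
step 2: [beta@0.0] ((if true then (((\v.(\w.false)) false) (4 < 3)) else (1 < (9 + 3))) && false)
step 3: [if@0] ((((\v.(\w.false)) false) (4 < 3)) && false)
step 4: [beta@0.0] (((\w.false) (4 < 3)) && false)
step 5: [beta@0] (false && false)
step 6: [delta@root] false

Answer: false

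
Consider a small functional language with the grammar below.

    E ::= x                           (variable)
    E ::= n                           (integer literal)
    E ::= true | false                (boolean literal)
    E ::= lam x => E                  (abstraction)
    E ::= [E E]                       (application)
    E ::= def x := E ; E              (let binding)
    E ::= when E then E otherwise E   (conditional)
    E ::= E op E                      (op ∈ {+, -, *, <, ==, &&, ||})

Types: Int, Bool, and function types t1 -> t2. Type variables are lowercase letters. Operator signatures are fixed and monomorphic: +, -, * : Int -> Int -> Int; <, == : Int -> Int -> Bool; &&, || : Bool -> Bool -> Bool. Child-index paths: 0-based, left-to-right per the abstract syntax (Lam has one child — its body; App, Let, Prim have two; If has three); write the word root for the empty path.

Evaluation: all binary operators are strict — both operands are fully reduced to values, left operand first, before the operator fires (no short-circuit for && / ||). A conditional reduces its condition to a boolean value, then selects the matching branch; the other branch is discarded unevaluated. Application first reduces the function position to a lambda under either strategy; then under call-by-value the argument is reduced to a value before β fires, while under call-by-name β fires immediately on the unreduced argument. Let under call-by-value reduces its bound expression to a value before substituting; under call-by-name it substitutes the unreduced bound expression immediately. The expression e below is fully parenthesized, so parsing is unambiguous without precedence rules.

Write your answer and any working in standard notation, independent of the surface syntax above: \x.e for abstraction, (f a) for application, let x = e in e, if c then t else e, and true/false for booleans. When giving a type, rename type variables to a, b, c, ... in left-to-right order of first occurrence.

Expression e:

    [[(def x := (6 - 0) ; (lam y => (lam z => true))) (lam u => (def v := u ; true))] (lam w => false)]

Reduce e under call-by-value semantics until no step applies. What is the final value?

Answer: true

Derivation:
step 0: (((let x = (6 - 0) in (\y.(\z.true))) (\u.(let v = u in true))) (\w.false))
step 1: [delta@0.0.0] (((let x = 6 in (\y.(\z.true))) (\u.(let v = u in true))) (\w.false))
step 2: [let@0.0] (((\y.(\z.true)) (\u.(let v = u in true))) (\w.false))
step 3: [beta@0] ((\z.true) (\w.false))
step 4: [beta@root] true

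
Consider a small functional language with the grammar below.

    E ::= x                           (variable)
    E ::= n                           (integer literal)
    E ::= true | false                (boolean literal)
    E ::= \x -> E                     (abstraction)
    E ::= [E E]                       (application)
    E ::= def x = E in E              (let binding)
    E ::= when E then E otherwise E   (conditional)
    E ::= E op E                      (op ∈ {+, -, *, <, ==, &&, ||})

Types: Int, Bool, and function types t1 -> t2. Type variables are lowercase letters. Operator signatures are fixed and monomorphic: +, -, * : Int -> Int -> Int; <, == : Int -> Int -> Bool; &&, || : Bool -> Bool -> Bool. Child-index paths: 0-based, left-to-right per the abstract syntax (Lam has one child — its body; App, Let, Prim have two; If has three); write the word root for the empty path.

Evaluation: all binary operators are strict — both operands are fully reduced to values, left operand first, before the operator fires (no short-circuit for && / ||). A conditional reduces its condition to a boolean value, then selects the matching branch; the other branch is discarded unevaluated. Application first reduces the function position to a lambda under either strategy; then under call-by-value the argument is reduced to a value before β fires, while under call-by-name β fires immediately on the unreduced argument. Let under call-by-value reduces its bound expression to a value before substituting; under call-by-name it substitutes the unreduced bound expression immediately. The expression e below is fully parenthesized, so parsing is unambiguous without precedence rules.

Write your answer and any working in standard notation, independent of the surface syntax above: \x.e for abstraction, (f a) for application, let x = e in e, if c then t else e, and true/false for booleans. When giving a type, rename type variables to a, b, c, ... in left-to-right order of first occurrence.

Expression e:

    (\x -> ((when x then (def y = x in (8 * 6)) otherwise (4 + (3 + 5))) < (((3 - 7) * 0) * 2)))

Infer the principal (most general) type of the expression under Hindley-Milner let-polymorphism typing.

Answer: Bool -> Bool

Trace:
x : a
  unify a ~ Bool
x : Bool
let y : Bool
  unify Int ~ Int
  unify Int ~ Int
  unify Int ~ Int
  unify Int ~ Int
  unify Int ~ Int
  unify Int ~ Int
  unify Int ~ Int
  unify Int ~ Int
  unify Int ~ Int
  unify Int ~ Int
  unify Int ~ Int
  unify Int ~ Int
  unify Int ~ Int
  unify Int ~ Int
  unify Int ~ Int
\x._ : Bool -> Bool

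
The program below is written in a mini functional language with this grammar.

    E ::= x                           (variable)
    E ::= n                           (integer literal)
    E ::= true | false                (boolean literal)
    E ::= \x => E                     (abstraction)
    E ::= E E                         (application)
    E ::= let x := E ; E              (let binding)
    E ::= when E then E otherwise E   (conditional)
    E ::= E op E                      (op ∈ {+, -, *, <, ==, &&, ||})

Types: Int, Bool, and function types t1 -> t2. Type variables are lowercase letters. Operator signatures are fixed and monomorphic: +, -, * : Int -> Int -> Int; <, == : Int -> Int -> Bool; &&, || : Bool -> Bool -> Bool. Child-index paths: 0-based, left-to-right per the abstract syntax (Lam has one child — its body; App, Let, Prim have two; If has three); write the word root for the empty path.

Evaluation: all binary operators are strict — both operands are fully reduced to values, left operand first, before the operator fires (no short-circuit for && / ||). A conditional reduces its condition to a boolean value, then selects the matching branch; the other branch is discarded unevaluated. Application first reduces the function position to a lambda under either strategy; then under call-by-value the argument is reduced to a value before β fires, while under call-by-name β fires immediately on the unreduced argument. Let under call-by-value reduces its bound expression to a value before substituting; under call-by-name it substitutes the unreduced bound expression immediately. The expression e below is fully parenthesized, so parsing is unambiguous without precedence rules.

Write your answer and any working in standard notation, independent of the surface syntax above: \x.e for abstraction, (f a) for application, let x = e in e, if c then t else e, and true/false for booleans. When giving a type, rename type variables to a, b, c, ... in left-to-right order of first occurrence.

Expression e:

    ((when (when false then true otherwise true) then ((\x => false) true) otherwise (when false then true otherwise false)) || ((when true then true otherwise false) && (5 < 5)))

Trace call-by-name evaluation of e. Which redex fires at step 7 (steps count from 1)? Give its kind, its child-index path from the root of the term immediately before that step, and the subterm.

Trace:
step 0: ((if (if false then true else true) then ((\x.false) true) else (if false then true else false)) || ((if true then true else false) && (5 < 5)))
step 1: [if@0.0] ((if true then ((\x.false) true) else (if false then true else false)) || ((if true then true else false) && (5 < 5)))
step 2: [if@0] (((\x.false) true) || ((if true then true else false) && (5 < 5)))
step 3: [beta@0] (false || ((if true then true else false) && (5 < 5)))
step 4: [if@1.0] (false || (true && (5 < 5)))
step 5: [delta@1.1] (false || (true && false))
step 6: [delta@1] (false || false)
step 7: [delta@root] false

Answer: delta at root : (false || false)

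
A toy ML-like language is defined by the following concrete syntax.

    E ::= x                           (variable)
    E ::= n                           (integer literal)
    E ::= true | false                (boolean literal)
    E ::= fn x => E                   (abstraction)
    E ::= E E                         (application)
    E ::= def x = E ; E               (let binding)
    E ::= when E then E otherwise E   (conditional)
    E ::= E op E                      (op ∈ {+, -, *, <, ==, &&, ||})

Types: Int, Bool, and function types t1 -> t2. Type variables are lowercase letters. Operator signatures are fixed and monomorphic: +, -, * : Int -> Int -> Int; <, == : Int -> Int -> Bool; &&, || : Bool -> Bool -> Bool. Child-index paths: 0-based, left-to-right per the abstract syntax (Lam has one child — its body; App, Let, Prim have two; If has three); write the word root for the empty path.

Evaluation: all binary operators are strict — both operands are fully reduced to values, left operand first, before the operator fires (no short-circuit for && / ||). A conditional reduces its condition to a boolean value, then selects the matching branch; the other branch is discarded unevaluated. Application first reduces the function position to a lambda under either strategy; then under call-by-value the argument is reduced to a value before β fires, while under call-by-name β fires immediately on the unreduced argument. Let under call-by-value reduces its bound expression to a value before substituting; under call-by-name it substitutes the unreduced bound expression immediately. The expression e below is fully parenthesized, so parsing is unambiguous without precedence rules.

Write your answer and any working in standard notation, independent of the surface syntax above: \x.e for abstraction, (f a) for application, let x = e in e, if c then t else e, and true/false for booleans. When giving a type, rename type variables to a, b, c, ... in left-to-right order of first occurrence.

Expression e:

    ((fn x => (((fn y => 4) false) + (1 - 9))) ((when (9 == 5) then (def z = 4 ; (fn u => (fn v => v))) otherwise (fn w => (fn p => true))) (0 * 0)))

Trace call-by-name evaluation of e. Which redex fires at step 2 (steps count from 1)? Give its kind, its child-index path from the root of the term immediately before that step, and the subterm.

Derivation:
step 0: ((\x.(((\y.4) false) + (1 - 9))) ((if (9 == 5) then (let z = 4 in (\u.(\v.v))) else (\w.(\p.true))) (0 * 0)))
step 1: [beta@root] (((\y.4) false) + (1 - 9))
step 2: [beta@0] (4 + (1 - 9))

Answer: beta at 0 : ((\y.4) false)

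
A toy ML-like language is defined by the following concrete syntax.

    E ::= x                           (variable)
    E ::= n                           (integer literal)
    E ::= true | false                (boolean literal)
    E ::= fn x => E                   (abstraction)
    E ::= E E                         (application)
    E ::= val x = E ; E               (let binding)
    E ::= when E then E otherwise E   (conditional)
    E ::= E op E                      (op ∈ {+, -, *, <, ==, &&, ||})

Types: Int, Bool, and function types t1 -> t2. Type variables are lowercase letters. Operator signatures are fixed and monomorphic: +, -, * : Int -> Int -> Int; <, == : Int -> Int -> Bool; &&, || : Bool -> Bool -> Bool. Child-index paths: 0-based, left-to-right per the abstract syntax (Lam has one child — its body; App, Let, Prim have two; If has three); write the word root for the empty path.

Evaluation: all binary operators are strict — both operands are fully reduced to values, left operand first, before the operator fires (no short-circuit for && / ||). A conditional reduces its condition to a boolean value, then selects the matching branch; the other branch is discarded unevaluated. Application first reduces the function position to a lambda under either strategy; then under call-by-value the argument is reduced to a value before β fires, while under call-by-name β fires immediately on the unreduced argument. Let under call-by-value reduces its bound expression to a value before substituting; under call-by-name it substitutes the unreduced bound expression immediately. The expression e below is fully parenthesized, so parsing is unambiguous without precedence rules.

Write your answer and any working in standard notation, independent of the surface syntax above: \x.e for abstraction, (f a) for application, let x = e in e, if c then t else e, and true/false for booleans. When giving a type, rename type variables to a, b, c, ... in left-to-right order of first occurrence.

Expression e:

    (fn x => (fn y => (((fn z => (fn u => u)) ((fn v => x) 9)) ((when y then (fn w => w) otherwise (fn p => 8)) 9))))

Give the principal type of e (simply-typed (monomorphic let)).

Answer: a -> Bool -> Int

Working:
u : d
\u._ : d -> d
\z._ : c -> d -> d
x : a
\v._ : e -> a
  unify e -> a ~ Int -> f
  unify e ~ Int
  unify a ~ f
_ _ : f
  unify c -> d -> d ~ f -> g
  unify c ~ f
  unify d -> d ~ g
_ _ : d -> d
y : b
  unify b ~ Bool
w : h
\w._ : h -> h
\p._ : i -> Int
  unify h -> h ~ i -> Int
  unify h ~ i
  unify i ~ Int
  unify Int -> Int ~ Int -> j
  unify Int ~ Int
  unify Int ~ j
_ _ : Int
  unify d -> d ~ Int -> k
  unify d ~ Int
  unify Int ~ k
_ _ : Int
\y._ : Bool -> Int
\x._ : f -> Bool -> Int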